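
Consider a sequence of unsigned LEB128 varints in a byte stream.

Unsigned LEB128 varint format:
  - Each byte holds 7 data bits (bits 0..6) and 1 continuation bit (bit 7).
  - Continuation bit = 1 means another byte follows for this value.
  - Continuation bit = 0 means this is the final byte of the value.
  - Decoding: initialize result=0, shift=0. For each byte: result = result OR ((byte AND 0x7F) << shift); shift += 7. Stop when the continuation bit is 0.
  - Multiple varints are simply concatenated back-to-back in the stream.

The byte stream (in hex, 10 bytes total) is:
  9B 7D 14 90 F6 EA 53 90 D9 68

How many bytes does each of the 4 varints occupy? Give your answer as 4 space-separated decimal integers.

Answer: 2 1 4 3

Derivation:
  byte[0]=0x9B cont=1 payload=0x1B=27: acc |= 27<<0 -> acc=27 shift=7
  byte[1]=0x7D cont=0 payload=0x7D=125: acc |= 125<<7 -> acc=16027 shift=14 [end]
Varint 1: bytes[0:2] = 9B 7D -> value 16027 (2 byte(s))
  byte[2]=0x14 cont=0 payload=0x14=20: acc |= 20<<0 -> acc=20 shift=7 [end]
Varint 2: bytes[2:3] = 14 -> value 20 (1 byte(s))
  byte[3]=0x90 cont=1 payload=0x10=16: acc |= 16<<0 -> acc=16 shift=7
  byte[4]=0xF6 cont=1 payload=0x76=118: acc |= 118<<7 -> acc=15120 shift=14
  byte[5]=0xEA cont=1 payload=0x6A=106: acc |= 106<<14 -> acc=1751824 shift=21
  byte[6]=0x53 cont=0 payload=0x53=83: acc |= 83<<21 -> acc=175815440 shift=28 [end]
Varint 3: bytes[3:7] = 90 F6 EA 53 -> value 175815440 (4 byte(s))
  byte[7]=0x90 cont=1 payload=0x10=16: acc |= 16<<0 -> acc=16 shift=7
  byte[8]=0xD9 cont=1 payload=0x59=89: acc |= 89<<7 -> acc=11408 shift=14
  byte[9]=0x68 cont=0 payload=0x68=104: acc |= 104<<14 -> acc=1715344 shift=21 [end]
Varint 4: bytes[7:10] = 90 D9 68 -> value 1715344 (3 byte(s))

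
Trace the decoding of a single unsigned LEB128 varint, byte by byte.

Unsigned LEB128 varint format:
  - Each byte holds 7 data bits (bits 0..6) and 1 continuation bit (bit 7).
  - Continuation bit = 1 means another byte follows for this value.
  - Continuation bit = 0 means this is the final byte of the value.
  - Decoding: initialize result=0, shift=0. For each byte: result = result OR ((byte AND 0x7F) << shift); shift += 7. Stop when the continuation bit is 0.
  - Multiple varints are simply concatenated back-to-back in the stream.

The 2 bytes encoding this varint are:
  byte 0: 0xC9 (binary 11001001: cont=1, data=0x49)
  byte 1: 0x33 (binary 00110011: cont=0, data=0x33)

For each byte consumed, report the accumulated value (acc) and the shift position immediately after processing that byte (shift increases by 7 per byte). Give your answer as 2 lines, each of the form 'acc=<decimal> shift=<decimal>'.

Answer: acc=73 shift=7
acc=6601 shift=14

Derivation:
byte 0=0xC9: payload=0x49=73, contrib = 73<<0 = 73; acc -> 73, shift -> 7
byte 1=0x33: payload=0x33=51, contrib = 51<<7 = 6528; acc -> 6601, shift -> 14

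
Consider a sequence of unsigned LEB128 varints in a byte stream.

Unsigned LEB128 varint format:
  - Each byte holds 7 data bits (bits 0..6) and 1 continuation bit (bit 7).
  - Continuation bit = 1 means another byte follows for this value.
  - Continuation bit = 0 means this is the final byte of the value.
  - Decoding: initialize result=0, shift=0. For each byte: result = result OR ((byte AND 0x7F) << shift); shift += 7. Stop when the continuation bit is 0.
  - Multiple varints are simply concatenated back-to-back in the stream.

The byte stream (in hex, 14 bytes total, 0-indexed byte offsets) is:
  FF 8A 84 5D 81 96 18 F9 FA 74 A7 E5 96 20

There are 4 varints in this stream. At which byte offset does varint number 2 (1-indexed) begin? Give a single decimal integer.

  byte[0]=0xFF cont=1 payload=0x7F=127: acc |= 127<<0 -> acc=127 shift=7
  byte[1]=0x8A cont=1 payload=0x0A=10: acc |= 10<<7 -> acc=1407 shift=14
  byte[2]=0x84 cont=1 payload=0x04=4: acc |= 4<<14 -> acc=66943 shift=21
  byte[3]=0x5D cont=0 payload=0x5D=93: acc |= 93<<21 -> acc=195102079 shift=28 [end]
Varint 1: bytes[0:4] = FF 8A 84 5D -> value 195102079 (4 byte(s))
  byte[4]=0x81 cont=1 payload=0x01=1: acc |= 1<<0 -> acc=1 shift=7
  byte[5]=0x96 cont=1 payload=0x16=22: acc |= 22<<7 -> acc=2817 shift=14
  byte[6]=0x18 cont=0 payload=0x18=24: acc |= 24<<14 -> acc=396033 shift=21 [end]
Varint 2: bytes[4:7] = 81 96 18 -> value 396033 (3 byte(s))
  byte[7]=0xF9 cont=1 payload=0x79=121: acc |= 121<<0 -> acc=121 shift=7
  byte[8]=0xFA cont=1 payload=0x7A=122: acc |= 122<<7 -> acc=15737 shift=14
  byte[9]=0x74 cont=0 payload=0x74=116: acc |= 116<<14 -> acc=1916281 shift=21 [end]
Varint 3: bytes[7:10] = F9 FA 74 -> value 1916281 (3 byte(s))
  byte[10]=0xA7 cont=1 payload=0x27=39: acc |= 39<<0 -> acc=39 shift=7
  byte[11]=0xE5 cont=1 payload=0x65=101: acc |= 101<<7 -> acc=12967 shift=14
  byte[12]=0x96 cont=1 payload=0x16=22: acc |= 22<<14 -> acc=373415 shift=21
  byte[13]=0x20 cont=0 payload=0x20=32: acc |= 32<<21 -> acc=67482279 shift=28 [end]
Varint 4: bytes[10:14] = A7 E5 96 20 -> value 67482279 (4 byte(s))

Answer: 4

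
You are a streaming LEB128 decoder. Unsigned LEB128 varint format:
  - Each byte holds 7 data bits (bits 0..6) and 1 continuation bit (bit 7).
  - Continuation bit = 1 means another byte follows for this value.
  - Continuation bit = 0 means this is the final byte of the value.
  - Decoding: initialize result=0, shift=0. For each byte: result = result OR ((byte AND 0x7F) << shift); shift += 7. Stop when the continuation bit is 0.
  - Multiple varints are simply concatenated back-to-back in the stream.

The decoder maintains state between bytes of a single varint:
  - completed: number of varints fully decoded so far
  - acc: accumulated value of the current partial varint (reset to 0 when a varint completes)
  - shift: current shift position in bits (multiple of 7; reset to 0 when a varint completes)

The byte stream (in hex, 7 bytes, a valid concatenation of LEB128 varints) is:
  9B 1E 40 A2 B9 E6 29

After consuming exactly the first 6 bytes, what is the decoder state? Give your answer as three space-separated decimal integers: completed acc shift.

byte[0]=0x9B cont=1 payload=0x1B: acc |= 27<<0 -> completed=0 acc=27 shift=7
byte[1]=0x1E cont=0 payload=0x1E: varint #1 complete (value=3867); reset -> completed=1 acc=0 shift=0
byte[2]=0x40 cont=0 payload=0x40: varint #2 complete (value=64); reset -> completed=2 acc=0 shift=0
byte[3]=0xA2 cont=1 payload=0x22: acc |= 34<<0 -> completed=2 acc=34 shift=7
byte[4]=0xB9 cont=1 payload=0x39: acc |= 57<<7 -> completed=2 acc=7330 shift=14
byte[5]=0xE6 cont=1 payload=0x66: acc |= 102<<14 -> completed=2 acc=1678498 shift=21

Answer: 2 1678498 21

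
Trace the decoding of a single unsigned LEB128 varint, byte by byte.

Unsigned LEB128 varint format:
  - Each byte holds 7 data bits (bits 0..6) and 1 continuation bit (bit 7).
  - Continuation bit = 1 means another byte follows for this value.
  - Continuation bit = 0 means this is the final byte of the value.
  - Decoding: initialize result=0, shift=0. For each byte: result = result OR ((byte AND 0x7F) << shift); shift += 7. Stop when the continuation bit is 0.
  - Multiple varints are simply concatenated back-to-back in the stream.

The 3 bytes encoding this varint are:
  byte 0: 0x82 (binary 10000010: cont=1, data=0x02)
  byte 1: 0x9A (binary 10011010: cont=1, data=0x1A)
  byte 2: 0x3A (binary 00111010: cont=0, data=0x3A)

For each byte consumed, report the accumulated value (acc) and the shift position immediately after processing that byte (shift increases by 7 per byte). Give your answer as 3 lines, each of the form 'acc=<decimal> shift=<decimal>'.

Answer: acc=2 shift=7
acc=3330 shift=14
acc=953602 shift=21

Derivation:
byte 0=0x82: payload=0x02=2, contrib = 2<<0 = 2; acc -> 2, shift -> 7
byte 1=0x9A: payload=0x1A=26, contrib = 26<<7 = 3328; acc -> 3330, shift -> 14
byte 2=0x3A: payload=0x3A=58, contrib = 58<<14 = 950272; acc -> 953602, shift -> 21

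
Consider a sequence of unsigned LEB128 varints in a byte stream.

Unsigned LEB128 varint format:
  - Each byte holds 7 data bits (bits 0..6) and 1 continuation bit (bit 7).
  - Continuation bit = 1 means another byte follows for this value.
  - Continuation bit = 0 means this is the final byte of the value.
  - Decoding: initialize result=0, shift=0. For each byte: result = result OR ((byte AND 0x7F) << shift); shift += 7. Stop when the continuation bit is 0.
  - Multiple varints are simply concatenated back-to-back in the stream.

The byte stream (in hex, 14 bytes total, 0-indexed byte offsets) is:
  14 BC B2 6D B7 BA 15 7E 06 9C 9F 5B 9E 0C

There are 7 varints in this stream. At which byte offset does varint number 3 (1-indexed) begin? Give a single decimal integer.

  byte[0]=0x14 cont=0 payload=0x14=20: acc |= 20<<0 -> acc=20 shift=7 [end]
Varint 1: bytes[0:1] = 14 -> value 20 (1 byte(s))
  byte[1]=0xBC cont=1 payload=0x3C=60: acc |= 60<<0 -> acc=60 shift=7
  byte[2]=0xB2 cont=1 payload=0x32=50: acc |= 50<<7 -> acc=6460 shift=14
  byte[3]=0x6D cont=0 payload=0x6D=109: acc |= 109<<14 -> acc=1792316 shift=21 [end]
Varint 2: bytes[1:4] = BC B2 6D -> value 1792316 (3 byte(s))
  byte[4]=0xB7 cont=1 payload=0x37=55: acc |= 55<<0 -> acc=55 shift=7
  byte[5]=0xBA cont=1 payload=0x3A=58: acc |= 58<<7 -> acc=7479 shift=14
  byte[6]=0x15 cont=0 payload=0x15=21: acc |= 21<<14 -> acc=351543 shift=21 [end]
Varint 3: bytes[4:7] = B7 BA 15 -> value 351543 (3 byte(s))
  byte[7]=0x7E cont=0 payload=0x7E=126: acc |= 126<<0 -> acc=126 shift=7 [end]
Varint 4: bytes[7:8] = 7E -> value 126 (1 byte(s))
  byte[8]=0x06 cont=0 payload=0x06=6: acc |= 6<<0 -> acc=6 shift=7 [end]
Varint 5: bytes[8:9] = 06 -> value 6 (1 byte(s))
  byte[9]=0x9C cont=1 payload=0x1C=28: acc |= 28<<0 -> acc=28 shift=7
  byte[10]=0x9F cont=1 payload=0x1F=31: acc |= 31<<7 -> acc=3996 shift=14
  byte[11]=0x5B cont=0 payload=0x5B=91: acc |= 91<<14 -> acc=1494940 shift=21 [end]
Varint 6: bytes[9:12] = 9C 9F 5B -> value 1494940 (3 byte(s))
  byte[12]=0x9E cont=1 payload=0x1E=30: acc |= 30<<0 -> acc=30 shift=7
  byte[13]=0x0C cont=0 payload=0x0C=12: acc |= 12<<7 -> acc=1566 shift=14 [end]
Varint 7: bytes[12:14] = 9E 0C -> value 1566 (2 byte(s))

Answer: 4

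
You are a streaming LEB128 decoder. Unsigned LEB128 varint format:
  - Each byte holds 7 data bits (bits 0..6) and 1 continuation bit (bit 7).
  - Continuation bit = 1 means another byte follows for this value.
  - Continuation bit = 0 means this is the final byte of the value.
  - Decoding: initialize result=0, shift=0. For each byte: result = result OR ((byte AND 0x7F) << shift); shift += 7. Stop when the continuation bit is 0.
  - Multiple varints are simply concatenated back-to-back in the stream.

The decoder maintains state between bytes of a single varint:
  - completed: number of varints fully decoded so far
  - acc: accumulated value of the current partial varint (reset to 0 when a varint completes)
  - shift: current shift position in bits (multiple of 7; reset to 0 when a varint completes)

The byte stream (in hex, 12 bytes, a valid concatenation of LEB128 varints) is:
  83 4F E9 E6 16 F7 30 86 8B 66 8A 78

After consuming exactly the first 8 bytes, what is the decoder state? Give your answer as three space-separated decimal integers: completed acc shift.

byte[0]=0x83 cont=1 payload=0x03: acc |= 3<<0 -> completed=0 acc=3 shift=7
byte[1]=0x4F cont=0 payload=0x4F: varint #1 complete (value=10115); reset -> completed=1 acc=0 shift=0
byte[2]=0xE9 cont=1 payload=0x69: acc |= 105<<0 -> completed=1 acc=105 shift=7
byte[3]=0xE6 cont=1 payload=0x66: acc |= 102<<7 -> completed=1 acc=13161 shift=14
byte[4]=0x16 cont=0 payload=0x16: varint #2 complete (value=373609); reset -> completed=2 acc=0 shift=0
byte[5]=0xF7 cont=1 payload=0x77: acc |= 119<<0 -> completed=2 acc=119 shift=7
byte[6]=0x30 cont=0 payload=0x30: varint #3 complete (value=6263); reset -> completed=3 acc=0 shift=0
byte[7]=0x86 cont=1 payload=0x06: acc |= 6<<0 -> completed=3 acc=6 shift=7

Answer: 3 6 7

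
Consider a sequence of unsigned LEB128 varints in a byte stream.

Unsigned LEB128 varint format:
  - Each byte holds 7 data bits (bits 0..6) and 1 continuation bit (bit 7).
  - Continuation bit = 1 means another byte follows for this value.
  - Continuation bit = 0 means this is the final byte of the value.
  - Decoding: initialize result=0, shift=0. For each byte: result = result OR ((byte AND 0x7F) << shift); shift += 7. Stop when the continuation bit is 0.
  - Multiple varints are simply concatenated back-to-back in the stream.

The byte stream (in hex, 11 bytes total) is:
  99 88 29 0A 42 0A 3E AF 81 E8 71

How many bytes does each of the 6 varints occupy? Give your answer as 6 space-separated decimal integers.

  byte[0]=0x99 cont=1 payload=0x19=25: acc |= 25<<0 -> acc=25 shift=7
  byte[1]=0x88 cont=1 payload=0x08=8: acc |= 8<<7 -> acc=1049 shift=14
  byte[2]=0x29 cont=0 payload=0x29=41: acc |= 41<<14 -> acc=672793 shift=21 [end]
Varint 1: bytes[0:3] = 99 88 29 -> value 672793 (3 byte(s))
  byte[3]=0x0A cont=0 payload=0x0A=10: acc |= 10<<0 -> acc=10 shift=7 [end]
Varint 2: bytes[3:4] = 0A -> value 10 (1 byte(s))
  byte[4]=0x42 cont=0 payload=0x42=66: acc |= 66<<0 -> acc=66 shift=7 [end]
Varint 3: bytes[4:5] = 42 -> value 66 (1 byte(s))
  byte[5]=0x0A cont=0 payload=0x0A=10: acc |= 10<<0 -> acc=10 shift=7 [end]
Varint 4: bytes[5:6] = 0A -> value 10 (1 byte(s))
  byte[6]=0x3E cont=0 payload=0x3E=62: acc |= 62<<0 -> acc=62 shift=7 [end]
Varint 5: bytes[6:7] = 3E -> value 62 (1 byte(s))
  byte[7]=0xAF cont=1 payload=0x2F=47: acc |= 47<<0 -> acc=47 shift=7
  byte[8]=0x81 cont=1 payload=0x01=1: acc |= 1<<7 -> acc=175 shift=14
  byte[9]=0xE8 cont=1 payload=0x68=104: acc |= 104<<14 -> acc=1704111 shift=21
  byte[10]=0x71 cont=0 payload=0x71=113: acc |= 113<<21 -> acc=238682287 shift=28 [end]
Varint 6: bytes[7:11] = AF 81 E8 71 -> value 238682287 (4 byte(s))

Answer: 3 1 1 1 1 4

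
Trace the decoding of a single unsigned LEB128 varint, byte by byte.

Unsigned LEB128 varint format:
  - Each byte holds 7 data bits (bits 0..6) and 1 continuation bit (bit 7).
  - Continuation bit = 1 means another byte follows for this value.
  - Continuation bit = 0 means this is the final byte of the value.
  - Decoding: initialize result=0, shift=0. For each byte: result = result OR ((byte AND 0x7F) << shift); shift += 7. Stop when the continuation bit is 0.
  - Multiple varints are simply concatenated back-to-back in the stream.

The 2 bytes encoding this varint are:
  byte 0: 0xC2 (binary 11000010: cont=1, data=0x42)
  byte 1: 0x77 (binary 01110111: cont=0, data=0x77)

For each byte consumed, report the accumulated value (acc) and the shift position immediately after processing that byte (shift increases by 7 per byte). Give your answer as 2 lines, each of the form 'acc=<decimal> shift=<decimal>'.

Answer: acc=66 shift=7
acc=15298 shift=14

Derivation:
byte 0=0xC2: payload=0x42=66, contrib = 66<<0 = 66; acc -> 66, shift -> 7
byte 1=0x77: payload=0x77=119, contrib = 119<<7 = 15232; acc -> 15298, shift -> 14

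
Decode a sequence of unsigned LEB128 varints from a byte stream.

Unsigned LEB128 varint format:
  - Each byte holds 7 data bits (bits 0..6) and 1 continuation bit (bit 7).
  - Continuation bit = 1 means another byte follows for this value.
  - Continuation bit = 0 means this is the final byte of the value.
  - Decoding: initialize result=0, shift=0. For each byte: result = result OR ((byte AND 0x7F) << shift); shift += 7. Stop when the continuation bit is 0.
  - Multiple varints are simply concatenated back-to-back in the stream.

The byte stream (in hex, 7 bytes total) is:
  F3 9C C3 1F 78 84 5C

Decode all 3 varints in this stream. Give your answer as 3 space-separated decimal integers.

Answer: 66113139 120 11780

Derivation:
  byte[0]=0xF3 cont=1 payload=0x73=115: acc |= 115<<0 -> acc=115 shift=7
  byte[1]=0x9C cont=1 payload=0x1C=28: acc |= 28<<7 -> acc=3699 shift=14
  byte[2]=0xC3 cont=1 payload=0x43=67: acc |= 67<<14 -> acc=1101427 shift=21
  byte[3]=0x1F cont=0 payload=0x1F=31: acc |= 31<<21 -> acc=66113139 shift=28 [end]
Varint 1: bytes[0:4] = F3 9C C3 1F -> value 66113139 (4 byte(s))
  byte[4]=0x78 cont=0 payload=0x78=120: acc |= 120<<0 -> acc=120 shift=7 [end]
Varint 2: bytes[4:5] = 78 -> value 120 (1 byte(s))
  byte[5]=0x84 cont=1 payload=0x04=4: acc |= 4<<0 -> acc=4 shift=7
  byte[6]=0x5C cont=0 payload=0x5C=92: acc |= 92<<7 -> acc=11780 shift=14 [end]
Varint 3: bytes[5:7] = 84 5C -> value 11780 (2 byte(s))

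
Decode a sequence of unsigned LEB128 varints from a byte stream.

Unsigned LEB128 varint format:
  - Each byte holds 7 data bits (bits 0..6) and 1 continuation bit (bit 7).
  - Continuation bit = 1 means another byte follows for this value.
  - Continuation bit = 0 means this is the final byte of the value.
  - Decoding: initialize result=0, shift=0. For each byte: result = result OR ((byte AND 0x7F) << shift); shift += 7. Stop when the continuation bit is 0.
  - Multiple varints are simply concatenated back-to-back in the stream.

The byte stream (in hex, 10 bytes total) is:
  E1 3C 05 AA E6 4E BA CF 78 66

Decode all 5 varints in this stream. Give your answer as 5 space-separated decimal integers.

Answer: 7777 5 1291050 1976250 102

Derivation:
  byte[0]=0xE1 cont=1 payload=0x61=97: acc |= 97<<0 -> acc=97 shift=7
  byte[1]=0x3C cont=0 payload=0x3C=60: acc |= 60<<7 -> acc=7777 shift=14 [end]
Varint 1: bytes[0:2] = E1 3C -> value 7777 (2 byte(s))
  byte[2]=0x05 cont=0 payload=0x05=5: acc |= 5<<0 -> acc=5 shift=7 [end]
Varint 2: bytes[2:3] = 05 -> value 5 (1 byte(s))
  byte[3]=0xAA cont=1 payload=0x2A=42: acc |= 42<<0 -> acc=42 shift=7
  byte[4]=0xE6 cont=1 payload=0x66=102: acc |= 102<<7 -> acc=13098 shift=14
  byte[5]=0x4E cont=0 payload=0x4E=78: acc |= 78<<14 -> acc=1291050 shift=21 [end]
Varint 3: bytes[3:6] = AA E6 4E -> value 1291050 (3 byte(s))
  byte[6]=0xBA cont=1 payload=0x3A=58: acc |= 58<<0 -> acc=58 shift=7
  byte[7]=0xCF cont=1 payload=0x4F=79: acc |= 79<<7 -> acc=10170 shift=14
  byte[8]=0x78 cont=0 payload=0x78=120: acc |= 120<<14 -> acc=1976250 shift=21 [end]
Varint 4: bytes[6:9] = BA CF 78 -> value 1976250 (3 byte(s))
  byte[9]=0x66 cont=0 payload=0x66=102: acc |= 102<<0 -> acc=102 shift=7 [end]
Varint 5: bytes[9:10] = 66 -> value 102 (1 byte(s))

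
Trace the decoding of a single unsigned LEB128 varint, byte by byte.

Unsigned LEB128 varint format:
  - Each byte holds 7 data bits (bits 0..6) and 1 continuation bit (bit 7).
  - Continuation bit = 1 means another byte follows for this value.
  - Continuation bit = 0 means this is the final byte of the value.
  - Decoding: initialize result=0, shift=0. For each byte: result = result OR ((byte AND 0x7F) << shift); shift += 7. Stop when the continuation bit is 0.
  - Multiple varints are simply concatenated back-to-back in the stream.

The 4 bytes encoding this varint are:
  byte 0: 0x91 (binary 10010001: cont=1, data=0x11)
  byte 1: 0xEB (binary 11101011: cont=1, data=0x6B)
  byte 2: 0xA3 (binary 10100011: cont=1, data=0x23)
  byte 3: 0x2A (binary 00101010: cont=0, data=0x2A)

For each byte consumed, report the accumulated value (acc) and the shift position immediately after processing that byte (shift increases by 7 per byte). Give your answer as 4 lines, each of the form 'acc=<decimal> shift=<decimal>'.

byte 0=0x91: payload=0x11=17, contrib = 17<<0 = 17; acc -> 17, shift -> 7
byte 1=0xEB: payload=0x6B=107, contrib = 107<<7 = 13696; acc -> 13713, shift -> 14
byte 2=0xA3: payload=0x23=35, contrib = 35<<14 = 573440; acc -> 587153, shift -> 21
byte 3=0x2A: payload=0x2A=42, contrib = 42<<21 = 88080384; acc -> 88667537, shift -> 28

Answer: acc=17 shift=7
acc=13713 shift=14
acc=587153 shift=21
acc=88667537 shift=28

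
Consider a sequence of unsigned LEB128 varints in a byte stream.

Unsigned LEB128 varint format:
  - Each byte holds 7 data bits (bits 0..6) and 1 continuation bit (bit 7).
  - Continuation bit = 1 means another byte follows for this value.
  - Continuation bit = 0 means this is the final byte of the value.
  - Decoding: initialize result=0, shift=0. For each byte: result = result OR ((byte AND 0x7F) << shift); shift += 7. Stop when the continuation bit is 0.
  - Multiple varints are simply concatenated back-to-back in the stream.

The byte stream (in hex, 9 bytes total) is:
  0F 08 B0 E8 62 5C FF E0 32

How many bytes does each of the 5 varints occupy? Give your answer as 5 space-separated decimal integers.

Answer: 1 1 3 1 3

Derivation:
  byte[0]=0x0F cont=0 payload=0x0F=15: acc |= 15<<0 -> acc=15 shift=7 [end]
Varint 1: bytes[0:1] = 0F -> value 15 (1 byte(s))
  byte[1]=0x08 cont=0 payload=0x08=8: acc |= 8<<0 -> acc=8 shift=7 [end]
Varint 2: bytes[1:2] = 08 -> value 8 (1 byte(s))
  byte[2]=0xB0 cont=1 payload=0x30=48: acc |= 48<<0 -> acc=48 shift=7
  byte[3]=0xE8 cont=1 payload=0x68=104: acc |= 104<<7 -> acc=13360 shift=14
  byte[4]=0x62 cont=0 payload=0x62=98: acc |= 98<<14 -> acc=1618992 shift=21 [end]
Varint 3: bytes[2:5] = B0 E8 62 -> value 1618992 (3 byte(s))
  byte[5]=0x5C cont=0 payload=0x5C=92: acc |= 92<<0 -> acc=92 shift=7 [end]
Varint 4: bytes[5:6] = 5C -> value 92 (1 byte(s))
  byte[6]=0xFF cont=1 payload=0x7F=127: acc |= 127<<0 -> acc=127 shift=7
  byte[7]=0xE0 cont=1 payload=0x60=96: acc |= 96<<7 -> acc=12415 shift=14
  byte[8]=0x32 cont=0 payload=0x32=50: acc |= 50<<14 -> acc=831615 shift=21 [end]
Varint 5: bytes[6:9] = FF E0 32 -> value 831615 (3 byte(s))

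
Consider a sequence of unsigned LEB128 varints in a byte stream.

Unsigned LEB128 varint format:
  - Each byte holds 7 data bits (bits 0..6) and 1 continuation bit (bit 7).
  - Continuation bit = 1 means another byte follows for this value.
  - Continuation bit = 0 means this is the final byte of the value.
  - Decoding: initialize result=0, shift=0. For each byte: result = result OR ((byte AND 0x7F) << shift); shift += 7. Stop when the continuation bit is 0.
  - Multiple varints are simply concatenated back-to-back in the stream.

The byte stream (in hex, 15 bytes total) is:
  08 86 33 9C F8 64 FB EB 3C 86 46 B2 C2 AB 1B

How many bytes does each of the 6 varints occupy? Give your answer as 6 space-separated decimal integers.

Answer: 1 2 3 3 2 4

Derivation:
  byte[0]=0x08 cont=0 payload=0x08=8: acc |= 8<<0 -> acc=8 shift=7 [end]
Varint 1: bytes[0:1] = 08 -> value 8 (1 byte(s))
  byte[1]=0x86 cont=1 payload=0x06=6: acc |= 6<<0 -> acc=6 shift=7
  byte[2]=0x33 cont=0 payload=0x33=51: acc |= 51<<7 -> acc=6534 shift=14 [end]
Varint 2: bytes[1:3] = 86 33 -> value 6534 (2 byte(s))
  byte[3]=0x9C cont=1 payload=0x1C=28: acc |= 28<<0 -> acc=28 shift=7
  byte[4]=0xF8 cont=1 payload=0x78=120: acc |= 120<<7 -> acc=15388 shift=14
  byte[5]=0x64 cont=0 payload=0x64=100: acc |= 100<<14 -> acc=1653788 shift=21 [end]
Varint 3: bytes[3:6] = 9C F8 64 -> value 1653788 (3 byte(s))
  byte[6]=0xFB cont=1 payload=0x7B=123: acc |= 123<<0 -> acc=123 shift=7
  byte[7]=0xEB cont=1 payload=0x6B=107: acc |= 107<<7 -> acc=13819 shift=14
  byte[8]=0x3C cont=0 payload=0x3C=60: acc |= 60<<14 -> acc=996859 shift=21 [end]
Varint 4: bytes[6:9] = FB EB 3C -> value 996859 (3 byte(s))
  byte[9]=0x86 cont=1 payload=0x06=6: acc |= 6<<0 -> acc=6 shift=7
  byte[10]=0x46 cont=0 payload=0x46=70: acc |= 70<<7 -> acc=8966 shift=14 [end]
Varint 5: bytes[9:11] = 86 46 -> value 8966 (2 byte(s))
  byte[11]=0xB2 cont=1 payload=0x32=50: acc |= 50<<0 -> acc=50 shift=7
  byte[12]=0xC2 cont=1 payload=0x42=66: acc |= 66<<7 -> acc=8498 shift=14
  byte[13]=0xAB cont=1 payload=0x2B=43: acc |= 43<<14 -> acc=713010 shift=21
  byte[14]=0x1B cont=0 payload=0x1B=27: acc |= 27<<21 -> acc=57336114 shift=28 [end]
Varint 6: bytes[11:15] = B2 C2 AB 1B -> value 57336114 (4 byte(s))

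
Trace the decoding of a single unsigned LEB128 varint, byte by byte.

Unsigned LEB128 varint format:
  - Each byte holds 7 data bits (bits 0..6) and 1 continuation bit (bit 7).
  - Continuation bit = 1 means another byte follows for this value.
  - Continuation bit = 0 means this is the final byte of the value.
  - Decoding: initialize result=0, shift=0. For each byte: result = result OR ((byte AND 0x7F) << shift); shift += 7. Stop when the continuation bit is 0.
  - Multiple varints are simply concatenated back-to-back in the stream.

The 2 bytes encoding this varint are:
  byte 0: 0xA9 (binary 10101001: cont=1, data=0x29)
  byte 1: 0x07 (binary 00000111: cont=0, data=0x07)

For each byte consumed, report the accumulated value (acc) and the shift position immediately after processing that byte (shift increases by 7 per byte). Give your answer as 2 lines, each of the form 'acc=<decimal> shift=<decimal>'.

Answer: acc=41 shift=7
acc=937 shift=14

Derivation:
byte 0=0xA9: payload=0x29=41, contrib = 41<<0 = 41; acc -> 41, shift -> 7
byte 1=0x07: payload=0x07=7, contrib = 7<<7 = 896; acc -> 937, shift -> 14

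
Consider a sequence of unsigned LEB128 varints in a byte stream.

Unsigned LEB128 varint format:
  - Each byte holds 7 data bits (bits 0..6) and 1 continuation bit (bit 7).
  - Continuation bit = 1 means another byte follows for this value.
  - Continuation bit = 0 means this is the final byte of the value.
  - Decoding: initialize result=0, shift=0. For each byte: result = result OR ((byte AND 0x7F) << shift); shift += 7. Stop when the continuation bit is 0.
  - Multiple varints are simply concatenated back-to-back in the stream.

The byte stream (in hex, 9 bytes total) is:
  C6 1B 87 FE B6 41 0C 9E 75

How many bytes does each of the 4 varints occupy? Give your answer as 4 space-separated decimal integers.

  byte[0]=0xC6 cont=1 payload=0x46=70: acc |= 70<<0 -> acc=70 shift=7
  byte[1]=0x1B cont=0 payload=0x1B=27: acc |= 27<<7 -> acc=3526 shift=14 [end]
Varint 1: bytes[0:2] = C6 1B -> value 3526 (2 byte(s))
  byte[2]=0x87 cont=1 payload=0x07=7: acc |= 7<<0 -> acc=7 shift=7
  byte[3]=0xFE cont=1 payload=0x7E=126: acc |= 126<<7 -> acc=16135 shift=14
  byte[4]=0xB6 cont=1 payload=0x36=54: acc |= 54<<14 -> acc=900871 shift=21
  byte[5]=0x41 cont=0 payload=0x41=65: acc |= 65<<21 -> acc=137215751 shift=28 [end]
Varint 2: bytes[2:6] = 87 FE B6 41 -> value 137215751 (4 byte(s))
  byte[6]=0x0C cont=0 payload=0x0C=12: acc |= 12<<0 -> acc=12 shift=7 [end]
Varint 3: bytes[6:7] = 0C -> value 12 (1 byte(s))
  byte[7]=0x9E cont=1 payload=0x1E=30: acc |= 30<<0 -> acc=30 shift=7
  byte[8]=0x75 cont=0 payload=0x75=117: acc |= 117<<7 -> acc=15006 shift=14 [end]
Varint 4: bytes[7:9] = 9E 75 -> value 15006 (2 byte(s))

Answer: 2 4 1 2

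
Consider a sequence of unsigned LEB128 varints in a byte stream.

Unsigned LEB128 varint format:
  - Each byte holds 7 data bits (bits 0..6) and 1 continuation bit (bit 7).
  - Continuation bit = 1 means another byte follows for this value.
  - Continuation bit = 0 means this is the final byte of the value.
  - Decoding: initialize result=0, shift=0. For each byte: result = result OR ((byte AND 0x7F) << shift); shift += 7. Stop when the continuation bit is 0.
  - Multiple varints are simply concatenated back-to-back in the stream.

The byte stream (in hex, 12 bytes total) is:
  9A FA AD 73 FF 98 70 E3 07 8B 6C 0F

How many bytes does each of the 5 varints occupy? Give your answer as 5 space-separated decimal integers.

Answer: 4 3 2 2 1

Derivation:
  byte[0]=0x9A cont=1 payload=0x1A=26: acc |= 26<<0 -> acc=26 shift=7
  byte[1]=0xFA cont=1 payload=0x7A=122: acc |= 122<<7 -> acc=15642 shift=14
  byte[2]=0xAD cont=1 payload=0x2D=45: acc |= 45<<14 -> acc=752922 shift=21
  byte[3]=0x73 cont=0 payload=0x73=115: acc |= 115<<21 -> acc=241925402 shift=28 [end]
Varint 1: bytes[0:4] = 9A FA AD 73 -> value 241925402 (4 byte(s))
  byte[4]=0xFF cont=1 payload=0x7F=127: acc |= 127<<0 -> acc=127 shift=7
  byte[5]=0x98 cont=1 payload=0x18=24: acc |= 24<<7 -> acc=3199 shift=14
  byte[6]=0x70 cont=0 payload=0x70=112: acc |= 112<<14 -> acc=1838207 shift=21 [end]
Varint 2: bytes[4:7] = FF 98 70 -> value 1838207 (3 byte(s))
  byte[7]=0xE3 cont=1 payload=0x63=99: acc |= 99<<0 -> acc=99 shift=7
  byte[8]=0x07 cont=0 payload=0x07=7: acc |= 7<<7 -> acc=995 shift=14 [end]
Varint 3: bytes[7:9] = E3 07 -> value 995 (2 byte(s))
  byte[9]=0x8B cont=1 payload=0x0B=11: acc |= 11<<0 -> acc=11 shift=7
  byte[10]=0x6C cont=0 payload=0x6C=108: acc |= 108<<7 -> acc=13835 shift=14 [end]
Varint 4: bytes[9:11] = 8B 6C -> value 13835 (2 byte(s))
  byte[11]=0x0F cont=0 payload=0x0F=15: acc |= 15<<0 -> acc=15 shift=7 [end]
Varint 5: bytes[11:12] = 0F -> value 15 (1 byte(s))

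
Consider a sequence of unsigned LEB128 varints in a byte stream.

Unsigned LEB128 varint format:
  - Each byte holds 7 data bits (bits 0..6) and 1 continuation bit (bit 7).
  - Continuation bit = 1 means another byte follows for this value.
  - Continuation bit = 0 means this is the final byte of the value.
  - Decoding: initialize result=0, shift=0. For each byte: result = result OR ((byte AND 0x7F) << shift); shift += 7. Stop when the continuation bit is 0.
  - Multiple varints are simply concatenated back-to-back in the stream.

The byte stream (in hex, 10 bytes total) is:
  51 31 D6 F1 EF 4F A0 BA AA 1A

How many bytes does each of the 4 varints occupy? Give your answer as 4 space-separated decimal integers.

  byte[0]=0x51 cont=0 payload=0x51=81: acc |= 81<<0 -> acc=81 shift=7 [end]
Varint 1: bytes[0:1] = 51 -> value 81 (1 byte(s))
  byte[1]=0x31 cont=0 payload=0x31=49: acc |= 49<<0 -> acc=49 shift=7 [end]
Varint 2: bytes[1:2] = 31 -> value 49 (1 byte(s))
  byte[2]=0xD6 cont=1 payload=0x56=86: acc |= 86<<0 -> acc=86 shift=7
  byte[3]=0xF1 cont=1 payload=0x71=113: acc |= 113<<7 -> acc=14550 shift=14
  byte[4]=0xEF cont=1 payload=0x6F=111: acc |= 111<<14 -> acc=1833174 shift=21
  byte[5]=0x4F cont=0 payload=0x4F=79: acc |= 79<<21 -> acc=167508182 shift=28 [end]
Varint 3: bytes[2:6] = D6 F1 EF 4F -> value 167508182 (4 byte(s))
  byte[6]=0xA0 cont=1 payload=0x20=32: acc |= 32<<0 -> acc=32 shift=7
  byte[7]=0xBA cont=1 payload=0x3A=58: acc |= 58<<7 -> acc=7456 shift=14
  byte[8]=0xAA cont=1 payload=0x2A=42: acc |= 42<<14 -> acc=695584 shift=21
  byte[9]=0x1A cont=0 payload=0x1A=26: acc |= 26<<21 -> acc=55221536 shift=28 [end]
Varint 4: bytes[6:10] = A0 BA AA 1A -> value 55221536 (4 byte(s))

Answer: 1 1 4 4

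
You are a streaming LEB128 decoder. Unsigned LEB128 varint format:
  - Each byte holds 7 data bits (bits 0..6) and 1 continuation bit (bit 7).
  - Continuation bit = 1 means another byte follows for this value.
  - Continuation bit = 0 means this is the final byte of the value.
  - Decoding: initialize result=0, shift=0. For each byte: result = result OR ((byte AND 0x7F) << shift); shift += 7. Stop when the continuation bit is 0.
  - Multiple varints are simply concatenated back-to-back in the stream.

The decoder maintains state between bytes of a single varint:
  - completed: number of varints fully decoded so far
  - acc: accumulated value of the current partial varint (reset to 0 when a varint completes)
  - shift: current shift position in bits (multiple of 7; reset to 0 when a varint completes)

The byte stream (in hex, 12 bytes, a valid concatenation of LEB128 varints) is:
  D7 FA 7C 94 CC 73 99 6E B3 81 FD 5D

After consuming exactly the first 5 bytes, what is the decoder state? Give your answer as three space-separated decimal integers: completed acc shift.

Answer: 1 9748 14

Derivation:
byte[0]=0xD7 cont=1 payload=0x57: acc |= 87<<0 -> completed=0 acc=87 shift=7
byte[1]=0xFA cont=1 payload=0x7A: acc |= 122<<7 -> completed=0 acc=15703 shift=14
byte[2]=0x7C cont=0 payload=0x7C: varint #1 complete (value=2047319); reset -> completed=1 acc=0 shift=0
byte[3]=0x94 cont=1 payload=0x14: acc |= 20<<0 -> completed=1 acc=20 shift=7
byte[4]=0xCC cont=1 payload=0x4C: acc |= 76<<7 -> completed=1 acc=9748 shift=14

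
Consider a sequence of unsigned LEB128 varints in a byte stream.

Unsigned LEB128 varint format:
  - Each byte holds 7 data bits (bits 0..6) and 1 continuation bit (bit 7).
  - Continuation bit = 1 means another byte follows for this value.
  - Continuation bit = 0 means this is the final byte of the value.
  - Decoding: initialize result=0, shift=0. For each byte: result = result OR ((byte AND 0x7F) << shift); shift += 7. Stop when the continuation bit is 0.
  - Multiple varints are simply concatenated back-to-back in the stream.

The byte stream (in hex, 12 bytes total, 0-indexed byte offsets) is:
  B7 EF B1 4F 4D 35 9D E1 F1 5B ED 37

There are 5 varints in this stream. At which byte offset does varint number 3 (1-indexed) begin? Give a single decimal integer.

Answer: 5

Derivation:
  byte[0]=0xB7 cont=1 payload=0x37=55: acc |= 55<<0 -> acc=55 shift=7
  byte[1]=0xEF cont=1 payload=0x6F=111: acc |= 111<<7 -> acc=14263 shift=14
  byte[2]=0xB1 cont=1 payload=0x31=49: acc |= 49<<14 -> acc=817079 shift=21
  byte[3]=0x4F cont=0 payload=0x4F=79: acc |= 79<<21 -> acc=166492087 shift=28 [end]
Varint 1: bytes[0:4] = B7 EF B1 4F -> value 166492087 (4 byte(s))
  byte[4]=0x4D cont=0 payload=0x4D=77: acc |= 77<<0 -> acc=77 shift=7 [end]
Varint 2: bytes[4:5] = 4D -> value 77 (1 byte(s))
  byte[5]=0x35 cont=0 payload=0x35=53: acc |= 53<<0 -> acc=53 shift=7 [end]
Varint 3: bytes[5:6] = 35 -> value 53 (1 byte(s))
  byte[6]=0x9D cont=1 payload=0x1D=29: acc |= 29<<0 -> acc=29 shift=7
  byte[7]=0xE1 cont=1 payload=0x61=97: acc |= 97<<7 -> acc=12445 shift=14
  byte[8]=0xF1 cont=1 payload=0x71=113: acc |= 113<<14 -> acc=1863837 shift=21
  byte[9]=0x5B cont=0 payload=0x5B=91: acc |= 91<<21 -> acc=192704669 shift=28 [end]
Varint 4: bytes[6:10] = 9D E1 F1 5B -> value 192704669 (4 byte(s))
  byte[10]=0xED cont=1 payload=0x6D=109: acc |= 109<<0 -> acc=109 shift=7
  byte[11]=0x37 cont=0 payload=0x37=55: acc |= 55<<7 -> acc=7149 shift=14 [end]
Varint 5: bytes[10:12] = ED 37 -> value 7149 (2 byte(s))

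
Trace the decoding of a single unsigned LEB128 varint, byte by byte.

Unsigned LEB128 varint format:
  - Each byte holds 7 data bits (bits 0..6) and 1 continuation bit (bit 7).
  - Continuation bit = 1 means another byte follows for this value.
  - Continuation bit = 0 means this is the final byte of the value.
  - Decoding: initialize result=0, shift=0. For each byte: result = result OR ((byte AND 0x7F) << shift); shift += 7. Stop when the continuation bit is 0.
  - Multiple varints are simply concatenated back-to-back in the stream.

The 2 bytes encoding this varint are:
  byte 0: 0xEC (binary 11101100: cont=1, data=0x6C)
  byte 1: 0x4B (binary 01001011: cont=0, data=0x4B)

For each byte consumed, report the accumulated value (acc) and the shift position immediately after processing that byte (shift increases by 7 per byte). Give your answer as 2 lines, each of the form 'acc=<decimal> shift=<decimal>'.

byte 0=0xEC: payload=0x6C=108, contrib = 108<<0 = 108; acc -> 108, shift -> 7
byte 1=0x4B: payload=0x4B=75, contrib = 75<<7 = 9600; acc -> 9708, shift -> 14

Answer: acc=108 shift=7
acc=9708 shift=14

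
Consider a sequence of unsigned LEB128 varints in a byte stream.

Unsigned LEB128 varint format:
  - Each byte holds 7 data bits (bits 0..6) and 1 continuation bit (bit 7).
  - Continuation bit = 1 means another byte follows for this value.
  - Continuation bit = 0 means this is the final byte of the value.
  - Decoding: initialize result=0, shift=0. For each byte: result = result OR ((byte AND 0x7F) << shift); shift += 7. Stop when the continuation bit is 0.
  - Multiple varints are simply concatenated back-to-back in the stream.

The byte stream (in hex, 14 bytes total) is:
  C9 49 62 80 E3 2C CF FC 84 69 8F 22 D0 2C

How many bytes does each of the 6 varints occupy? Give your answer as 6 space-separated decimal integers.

Answer: 2 1 3 4 2 2

Derivation:
  byte[0]=0xC9 cont=1 payload=0x49=73: acc |= 73<<0 -> acc=73 shift=7
  byte[1]=0x49 cont=0 payload=0x49=73: acc |= 73<<7 -> acc=9417 shift=14 [end]
Varint 1: bytes[0:2] = C9 49 -> value 9417 (2 byte(s))
  byte[2]=0x62 cont=0 payload=0x62=98: acc |= 98<<0 -> acc=98 shift=7 [end]
Varint 2: bytes[2:3] = 62 -> value 98 (1 byte(s))
  byte[3]=0x80 cont=1 payload=0x00=0: acc |= 0<<0 -> acc=0 shift=7
  byte[4]=0xE3 cont=1 payload=0x63=99: acc |= 99<<7 -> acc=12672 shift=14
  byte[5]=0x2C cont=0 payload=0x2C=44: acc |= 44<<14 -> acc=733568 shift=21 [end]
Varint 3: bytes[3:6] = 80 E3 2C -> value 733568 (3 byte(s))
  byte[6]=0xCF cont=1 payload=0x4F=79: acc |= 79<<0 -> acc=79 shift=7
  byte[7]=0xFC cont=1 payload=0x7C=124: acc |= 124<<7 -> acc=15951 shift=14
  byte[8]=0x84 cont=1 payload=0x04=4: acc |= 4<<14 -> acc=81487 shift=21
  byte[9]=0x69 cont=0 payload=0x69=105: acc |= 105<<21 -> acc=220282447 shift=28 [end]
Varint 4: bytes[6:10] = CF FC 84 69 -> value 220282447 (4 byte(s))
  byte[10]=0x8F cont=1 payload=0x0F=15: acc |= 15<<0 -> acc=15 shift=7
  byte[11]=0x22 cont=0 payload=0x22=34: acc |= 34<<7 -> acc=4367 shift=14 [end]
Varint 5: bytes[10:12] = 8F 22 -> value 4367 (2 byte(s))
  byte[12]=0xD0 cont=1 payload=0x50=80: acc |= 80<<0 -> acc=80 shift=7
  byte[13]=0x2C cont=0 payload=0x2C=44: acc |= 44<<7 -> acc=5712 shift=14 [end]
Varint 6: bytes[12:14] = D0 2C -> value 5712 (2 byte(s))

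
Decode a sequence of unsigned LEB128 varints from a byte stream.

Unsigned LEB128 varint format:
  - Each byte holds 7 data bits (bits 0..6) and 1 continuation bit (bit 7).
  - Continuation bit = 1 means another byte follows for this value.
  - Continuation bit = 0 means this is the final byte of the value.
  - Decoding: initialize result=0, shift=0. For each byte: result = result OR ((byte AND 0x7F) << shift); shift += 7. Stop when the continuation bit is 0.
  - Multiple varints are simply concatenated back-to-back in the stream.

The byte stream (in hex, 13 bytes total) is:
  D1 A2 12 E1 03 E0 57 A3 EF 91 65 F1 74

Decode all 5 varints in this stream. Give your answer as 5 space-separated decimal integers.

  byte[0]=0xD1 cont=1 payload=0x51=81: acc |= 81<<0 -> acc=81 shift=7
  byte[1]=0xA2 cont=1 payload=0x22=34: acc |= 34<<7 -> acc=4433 shift=14
  byte[2]=0x12 cont=0 payload=0x12=18: acc |= 18<<14 -> acc=299345 shift=21 [end]
Varint 1: bytes[0:3] = D1 A2 12 -> value 299345 (3 byte(s))
  byte[3]=0xE1 cont=1 payload=0x61=97: acc |= 97<<0 -> acc=97 shift=7
  byte[4]=0x03 cont=0 payload=0x03=3: acc |= 3<<7 -> acc=481 shift=14 [end]
Varint 2: bytes[3:5] = E1 03 -> value 481 (2 byte(s))
  byte[5]=0xE0 cont=1 payload=0x60=96: acc |= 96<<0 -> acc=96 shift=7
  byte[6]=0x57 cont=0 payload=0x57=87: acc |= 87<<7 -> acc=11232 shift=14 [end]
Varint 3: bytes[5:7] = E0 57 -> value 11232 (2 byte(s))
  byte[7]=0xA3 cont=1 payload=0x23=35: acc |= 35<<0 -> acc=35 shift=7
  byte[8]=0xEF cont=1 payload=0x6F=111: acc |= 111<<7 -> acc=14243 shift=14
  byte[9]=0x91 cont=1 payload=0x11=17: acc |= 17<<14 -> acc=292771 shift=21
  byte[10]=0x65 cont=0 payload=0x65=101: acc |= 101<<21 -> acc=212105123 shift=28 [end]
Varint 4: bytes[7:11] = A3 EF 91 65 -> value 212105123 (4 byte(s))
  byte[11]=0xF1 cont=1 payload=0x71=113: acc |= 113<<0 -> acc=113 shift=7
  byte[12]=0x74 cont=0 payload=0x74=116: acc |= 116<<7 -> acc=14961 shift=14 [end]
Varint 5: bytes[11:13] = F1 74 -> value 14961 (2 byte(s))

Answer: 299345 481 11232 212105123 14961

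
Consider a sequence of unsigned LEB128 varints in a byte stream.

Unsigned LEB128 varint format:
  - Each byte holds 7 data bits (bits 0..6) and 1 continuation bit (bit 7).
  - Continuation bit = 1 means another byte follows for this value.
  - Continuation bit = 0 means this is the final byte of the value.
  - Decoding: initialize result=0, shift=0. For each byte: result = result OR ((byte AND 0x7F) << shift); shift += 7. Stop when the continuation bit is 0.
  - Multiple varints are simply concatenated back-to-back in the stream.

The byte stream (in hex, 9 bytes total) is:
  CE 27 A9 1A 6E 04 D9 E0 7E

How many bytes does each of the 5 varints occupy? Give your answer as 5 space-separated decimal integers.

  byte[0]=0xCE cont=1 payload=0x4E=78: acc |= 78<<0 -> acc=78 shift=7
  byte[1]=0x27 cont=0 payload=0x27=39: acc |= 39<<7 -> acc=5070 shift=14 [end]
Varint 1: bytes[0:2] = CE 27 -> value 5070 (2 byte(s))
  byte[2]=0xA9 cont=1 payload=0x29=41: acc |= 41<<0 -> acc=41 shift=7
  byte[3]=0x1A cont=0 payload=0x1A=26: acc |= 26<<7 -> acc=3369 shift=14 [end]
Varint 2: bytes[2:4] = A9 1A -> value 3369 (2 byte(s))
  byte[4]=0x6E cont=0 payload=0x6E=110: acc |= 110<<0 -> acc=110 shift=7 [end]
Varint 3: bytes[4:5] = 6E -> value 110 (1 byte(s))
  byte[5]=0x04 cont=0 payload=0x04=4: acc |= 4<<0 -> acc=4 shift=7 [end]
Varint 4: bytes[5:6] = 04 -> value 4 (1 byte(s))
  byte[6]=0xD9 cont=1 payload=0x59=89: acc |= 89<<0 -> acc=89 shift=7
  byte[7]=0xE0 cont=1 payload=0x60=96: acc |= 96<<7 -> acc=12377 shift=14
  byte[8]=0x7E cont=0 payload=0x7E=126: acc |= 126<<14 -> acc=2076761 shift=21 [end]
Varint 5: bytes[6:9] = D9 E0 7E -> value 2076761 (3 byte(s))

Answer: 2 2 1 1 3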